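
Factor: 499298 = 2^1*41^1*6089^1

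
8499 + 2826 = 11325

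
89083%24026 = 17005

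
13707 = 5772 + 7935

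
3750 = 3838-88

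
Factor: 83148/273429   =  2^2*3^(-2 )*13^1*19^( - 1) = 52/171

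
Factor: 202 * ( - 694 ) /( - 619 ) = 2^2*101^1*347^1*619^( - 1) = 140188/619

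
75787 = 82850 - 7063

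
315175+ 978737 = 1293912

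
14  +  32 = 46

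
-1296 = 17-1313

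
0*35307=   0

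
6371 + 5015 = 11386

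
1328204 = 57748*23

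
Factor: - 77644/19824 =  - 2^( - 2 )*3^( - 1) * 47^1 = - 47/12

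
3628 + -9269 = - 5641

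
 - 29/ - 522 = 1/18 = 0.06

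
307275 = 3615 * 85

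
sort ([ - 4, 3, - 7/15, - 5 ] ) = [ - 5, - 4, - 7/15,3 ]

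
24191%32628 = 24191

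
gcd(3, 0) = 3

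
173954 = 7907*22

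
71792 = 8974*8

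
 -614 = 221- 835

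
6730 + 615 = 7345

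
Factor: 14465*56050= 810763250 = 2^1*5^3* 11^1 * 19^1* 59^1*263^1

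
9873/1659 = 5 + 526/553 = 5.95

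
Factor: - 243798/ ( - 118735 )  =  2^1*3^1*5^( - 1 )*179^1 * 227^1*23747^ ( - 1 )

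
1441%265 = 116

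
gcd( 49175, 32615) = 5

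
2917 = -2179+5096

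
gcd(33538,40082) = 818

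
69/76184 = 69/76184= 0.00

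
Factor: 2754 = 2^1*3^4*17^1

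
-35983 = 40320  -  76303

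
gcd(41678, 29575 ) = 91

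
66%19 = 9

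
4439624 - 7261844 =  - 2822220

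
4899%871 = 544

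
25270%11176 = 2918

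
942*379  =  357018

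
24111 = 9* 2679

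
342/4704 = 57/784= 0.07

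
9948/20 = 497 + 2/5=497.40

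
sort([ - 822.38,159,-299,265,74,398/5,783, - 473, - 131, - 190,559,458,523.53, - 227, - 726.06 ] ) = [ - 822.38, - 726.06, - 473, - 299, - 227,  -  190, - 131, 74, 398/5,159, 265 , 458,523.53, 559,783] 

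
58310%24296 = 9718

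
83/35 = 2 + 13/35= 2.37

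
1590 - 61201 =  - 59611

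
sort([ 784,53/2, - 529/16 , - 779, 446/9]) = [-779, - 529/16, 53/2, 446/9,784]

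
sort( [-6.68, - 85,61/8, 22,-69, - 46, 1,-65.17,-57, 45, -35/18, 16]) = [ - 85,-69,-65.17,-57, - 46, - 6.68, - 35/18,1,61/8,  16, 22,  45 ] 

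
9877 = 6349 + 3528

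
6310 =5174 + 1136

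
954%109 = 82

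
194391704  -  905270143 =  - 710878439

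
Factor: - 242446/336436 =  - 2^(- 1)*349^( - 1)*503^1 = - 503/698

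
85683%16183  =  4768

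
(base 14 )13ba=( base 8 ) 6650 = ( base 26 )54C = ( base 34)30s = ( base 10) 3496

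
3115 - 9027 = - 5912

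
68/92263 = 68/92263 = 0.00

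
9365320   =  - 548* ( - 17090) 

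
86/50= 1 + 18/25= 1.72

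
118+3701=3819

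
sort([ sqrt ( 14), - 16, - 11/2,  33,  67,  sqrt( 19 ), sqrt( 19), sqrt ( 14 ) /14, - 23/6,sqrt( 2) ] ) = [-16, - 11/2, - 23/6, sqrt( 14 )/14,sqrt (2),sqrt(14),sqrt (19 ),sqrt( 19 ), 33  ,  67 ]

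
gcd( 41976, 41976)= 41976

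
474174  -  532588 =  - 58414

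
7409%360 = 209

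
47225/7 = 6746 + 3/7  =  6746.43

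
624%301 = 22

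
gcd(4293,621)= 27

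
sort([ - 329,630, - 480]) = [ - 480, - 329,630]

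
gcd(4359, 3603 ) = 3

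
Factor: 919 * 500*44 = 2^4*5^3*11^1*919^1 = 20218000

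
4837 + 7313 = 12150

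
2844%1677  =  1167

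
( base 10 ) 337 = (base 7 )661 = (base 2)101010001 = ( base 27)CD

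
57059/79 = 722 + 21/79 = 722.27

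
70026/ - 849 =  - 83 + 147/283 = - 82.48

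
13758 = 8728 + 5030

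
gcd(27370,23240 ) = 70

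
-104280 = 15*(-6952)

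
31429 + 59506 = 90935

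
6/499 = 6/499 = 0.01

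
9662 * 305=2946910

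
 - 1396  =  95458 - 96854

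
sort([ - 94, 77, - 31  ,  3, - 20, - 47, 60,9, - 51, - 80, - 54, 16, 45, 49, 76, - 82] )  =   [ - 94, - 82, - 80,-54, - 51, - 47, - 31, - 20, 3 , 9, 16,  45,49,60, 76, 77]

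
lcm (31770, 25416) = 127080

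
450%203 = 44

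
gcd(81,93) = 3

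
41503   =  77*539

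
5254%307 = 35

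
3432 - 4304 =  - 872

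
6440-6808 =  - 368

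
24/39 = 8/13 = 0.62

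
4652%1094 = 276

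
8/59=8/59 = 0.14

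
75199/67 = 1122 + 25/67 = 1122.37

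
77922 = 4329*18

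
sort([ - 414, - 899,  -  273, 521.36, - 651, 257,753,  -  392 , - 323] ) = [ - 899, - 651, - 414,  -  392,-323, - 273,  257, 521.36,753 ] 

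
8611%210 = 1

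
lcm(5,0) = 0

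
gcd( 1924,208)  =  52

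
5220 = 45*116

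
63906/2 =31953 = 31953.00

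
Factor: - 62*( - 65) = 2^1*5^1*13^1 * 31^1 = 4030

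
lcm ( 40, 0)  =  0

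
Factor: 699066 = 2^1*3^2 * 71^1 * 547^1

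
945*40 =37800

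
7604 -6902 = 702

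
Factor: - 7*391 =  - 7^1*17^1*23^1 = -2737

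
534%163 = 45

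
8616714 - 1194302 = 7422412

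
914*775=708350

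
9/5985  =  1/665  =  0.00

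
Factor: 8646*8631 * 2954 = 220438191204 = 2^2*3^3*7^2*11^1*131^1*137^1 * 211^1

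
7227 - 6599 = 628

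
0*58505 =0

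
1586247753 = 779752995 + 806494758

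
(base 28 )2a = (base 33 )20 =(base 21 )33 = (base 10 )66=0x42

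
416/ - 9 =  - 416/9 = -  46.22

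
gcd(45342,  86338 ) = 2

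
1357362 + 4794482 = 6151844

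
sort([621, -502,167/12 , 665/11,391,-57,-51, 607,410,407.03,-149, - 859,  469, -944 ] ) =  [-944,-859,-502, - 149, - 57, - 51 , 167/12, 665/11, 391, 407.03, 410,  469, 607, 621]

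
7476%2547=2382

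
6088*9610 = 58505680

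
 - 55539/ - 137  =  405 + 54/137= 405.39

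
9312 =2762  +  6550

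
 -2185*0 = 0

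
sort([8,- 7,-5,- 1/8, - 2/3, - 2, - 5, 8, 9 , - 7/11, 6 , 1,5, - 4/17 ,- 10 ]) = [ - 10 , - 7, - 5, - 5, - 2, - 2/3 ,-7/11 , - 4/17 , - 1/8 , 1,5,6 , 8,8,9] 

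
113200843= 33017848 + 80182995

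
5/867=5/867 = 0.01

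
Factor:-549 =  - 3^2 *61^1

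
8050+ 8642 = 16692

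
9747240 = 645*15112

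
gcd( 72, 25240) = 8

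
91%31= 29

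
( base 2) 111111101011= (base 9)5527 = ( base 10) 4075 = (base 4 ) 333223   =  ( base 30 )4fp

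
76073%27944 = 20185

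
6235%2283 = 1669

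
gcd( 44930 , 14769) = 1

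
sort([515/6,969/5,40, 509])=[ 40, 515/6, 969/5,509]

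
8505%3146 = 2213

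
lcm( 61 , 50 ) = 3050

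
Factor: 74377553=397^1*187349^1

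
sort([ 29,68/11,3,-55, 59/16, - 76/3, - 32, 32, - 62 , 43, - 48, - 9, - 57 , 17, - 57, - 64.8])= [ - 64.8,  -  62, - 57,- 57, - 55, - 48,-32, - 76/3, - 9 , 3, 59/16, 68/11,17,29,32, 43 ] 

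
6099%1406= 475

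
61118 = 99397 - 38279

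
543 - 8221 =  - 7678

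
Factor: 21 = 3^1*7^1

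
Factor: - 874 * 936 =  - 2^4*3^2*13^1*19^1*23^1 = -  818064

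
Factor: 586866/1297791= 195622/432597 = 2^1*3^( - 1)*7^1*11^( - 1 )*89^1*157^1*13109^( - 1)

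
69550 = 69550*1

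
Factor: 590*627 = 369930 = 2^1*3^1*5^1  *  11^1* 19^1*59^1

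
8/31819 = 8/31819 = 0.00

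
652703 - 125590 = 527113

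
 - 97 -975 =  - 1072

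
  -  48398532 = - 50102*966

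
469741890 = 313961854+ 155780036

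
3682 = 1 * 3682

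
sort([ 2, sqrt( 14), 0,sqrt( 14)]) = [ 0 , 2, sqrt( 14) , sqrt( 14)]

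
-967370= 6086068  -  7053438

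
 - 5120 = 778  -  5898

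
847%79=57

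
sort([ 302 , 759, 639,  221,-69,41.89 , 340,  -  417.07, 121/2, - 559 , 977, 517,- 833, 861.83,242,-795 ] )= [ - 833, - 795,  -  559, - 417.07 , - 69, 41.89,121/2, 221, 242, 302,  340, 517,639, 759,  861.83, 977 ]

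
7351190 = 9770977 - 2419787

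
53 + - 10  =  43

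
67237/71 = 947 = 947.00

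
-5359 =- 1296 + -4063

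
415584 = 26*15984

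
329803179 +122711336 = 452514515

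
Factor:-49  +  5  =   - 2^2 * 11^1  =  -  44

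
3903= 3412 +491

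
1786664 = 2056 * 869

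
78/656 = 39/328 = 0.12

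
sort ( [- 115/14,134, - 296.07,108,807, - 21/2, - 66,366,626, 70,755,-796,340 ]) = [ - 796, - 296.07, - 66 , - 21/2, - 115/14, 70, 108,134,340,  366,626,755,807 ] 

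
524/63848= 131/15962=0.01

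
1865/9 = 1865/9=207.22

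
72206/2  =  36103= 36103.00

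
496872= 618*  804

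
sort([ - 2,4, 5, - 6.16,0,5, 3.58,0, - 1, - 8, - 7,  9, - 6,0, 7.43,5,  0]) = [ - 8, - 7, - 6.16, - 6, - 2, - 1,0, 0,0, 0, 3.58,4,5,5,5,7.43,9]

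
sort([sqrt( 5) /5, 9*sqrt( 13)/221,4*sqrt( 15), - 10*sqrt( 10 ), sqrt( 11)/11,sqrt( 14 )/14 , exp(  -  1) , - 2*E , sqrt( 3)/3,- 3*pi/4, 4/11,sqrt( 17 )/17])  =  [ - 10*sqrt(10), - 2*E,  -  3*pi/4, 9*sqrt( 13) /221, sqrt ( 17)/17, sqrt(14)/14, sqrt(11 ) /11,4/11, exp(- 1), sqrt( 5) /5,sqrt( 3)/3,  4*sqrt ( 15) ] 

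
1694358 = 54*31377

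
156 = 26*6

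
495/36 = 55/4 = 13.75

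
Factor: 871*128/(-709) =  - 111488/709 = -2^7*13^1*67^1*709^ ( - 1 )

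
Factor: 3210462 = 2^1* 3^3*59453^1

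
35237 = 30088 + 5149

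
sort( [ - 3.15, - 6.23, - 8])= [ - 8, - 6.23, - 3.15 ]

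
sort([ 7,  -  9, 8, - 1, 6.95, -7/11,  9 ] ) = [-9,- 1, - 7/11, 6.95, 7,8, 9]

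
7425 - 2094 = 5331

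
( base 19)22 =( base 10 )40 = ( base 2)101000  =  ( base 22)1I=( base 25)1F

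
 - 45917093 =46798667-92715760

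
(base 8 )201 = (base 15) 89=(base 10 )129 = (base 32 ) 41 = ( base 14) 93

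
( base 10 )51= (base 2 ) 110011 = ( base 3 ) 1220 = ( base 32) 1j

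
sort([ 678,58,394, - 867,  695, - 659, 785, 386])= [ - 867,-659,  58,386, 394,  678,695, 785 ]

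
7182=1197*6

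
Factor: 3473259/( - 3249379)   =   - 3^1*7^( - 1)*283^1*4091^1*464197^(  -  1 ) 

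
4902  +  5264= 10166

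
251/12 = 20  +  11/12=20.92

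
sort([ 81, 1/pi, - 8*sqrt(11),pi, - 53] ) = [ - 53, -8*sqrt (11), 1/pi, pi, 81] 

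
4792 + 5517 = 10309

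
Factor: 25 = 5^2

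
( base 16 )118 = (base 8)430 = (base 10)280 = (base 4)10120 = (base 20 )e0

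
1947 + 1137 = 3084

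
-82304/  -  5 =16460+4/5  =  16460.80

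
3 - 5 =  - 2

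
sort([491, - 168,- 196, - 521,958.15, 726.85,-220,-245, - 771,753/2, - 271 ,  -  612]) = [ - 771, - 612,  -  521, -271, - 245,-220,-196, - 168, 753/2, 491,726.85 , 958.15] 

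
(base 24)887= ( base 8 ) 11307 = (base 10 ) 4807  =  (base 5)123212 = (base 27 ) 6G1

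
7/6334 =7/6334 =0.00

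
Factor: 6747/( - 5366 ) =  -2^( - 1)*3^1 * 13^1 * 173^1*2683^( - 1)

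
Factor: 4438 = 2^1 * 7^1*317^1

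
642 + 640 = 1282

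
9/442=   9/442 = 0.02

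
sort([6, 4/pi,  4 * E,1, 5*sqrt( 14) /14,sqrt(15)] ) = [1,4/pi, 5*sqrt(14 ) /14, sqrt(15 ), 6,4*E]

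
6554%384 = 26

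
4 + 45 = 49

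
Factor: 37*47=1739= 37^1 * 47^1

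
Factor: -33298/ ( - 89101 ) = 2^1*16649^1*89101^(- 1 )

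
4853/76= 4853/76 = 63.86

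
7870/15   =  524 + 2/3  =  524.67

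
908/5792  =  227/1448 = 0.16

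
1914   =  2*957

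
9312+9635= 18947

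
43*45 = 1935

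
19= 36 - 17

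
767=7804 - 7037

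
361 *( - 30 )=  - 10830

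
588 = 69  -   - 519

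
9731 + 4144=13875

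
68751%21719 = 3594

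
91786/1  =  91786  =  91786.00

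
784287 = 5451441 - 4667154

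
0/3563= 0=0.00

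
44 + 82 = 126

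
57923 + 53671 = 111594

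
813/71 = 11+32/71 = 11.45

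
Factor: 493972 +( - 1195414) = - 2^1*3^2 *7^1*  19^1 * 293^1 =- 701442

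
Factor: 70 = 2^1 * 5^1*7^1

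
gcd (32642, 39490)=2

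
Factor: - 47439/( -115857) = 251/613 = 251^1 * 613^( - 1)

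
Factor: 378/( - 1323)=- 2/7  =  - 2^1 * 7^ (  -  1) 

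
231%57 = 3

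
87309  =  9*9701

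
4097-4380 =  - 283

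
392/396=98/99 = 0.99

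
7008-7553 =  - 545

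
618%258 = 102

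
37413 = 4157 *9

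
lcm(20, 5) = 20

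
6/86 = 3/43 = 0.07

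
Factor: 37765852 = 2^2 * 9441463^1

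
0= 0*5343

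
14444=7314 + 7130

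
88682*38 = 3369916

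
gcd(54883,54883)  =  54883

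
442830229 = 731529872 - 288699643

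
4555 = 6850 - 2295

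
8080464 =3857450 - -4223014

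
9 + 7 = 16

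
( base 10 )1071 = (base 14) 567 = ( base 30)15l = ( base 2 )10000101111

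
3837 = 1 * 3837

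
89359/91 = 981 + 88/91  =  981.97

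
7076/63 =7076/63= 112.32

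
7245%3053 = 1139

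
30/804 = 5/134 = 0.04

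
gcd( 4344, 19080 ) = 24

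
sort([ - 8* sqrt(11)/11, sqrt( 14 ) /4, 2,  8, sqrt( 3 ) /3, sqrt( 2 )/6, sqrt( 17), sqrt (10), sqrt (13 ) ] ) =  [ - 8*sqrt( 11) /11, sqrt(2 ) /6,sqrt(3)/3, sqrt(14)/4 , 2,  sqrt ( 10),sqrt( 13 ), sqrt( 17), 8]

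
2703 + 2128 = 4831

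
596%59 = 6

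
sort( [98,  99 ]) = [98,99]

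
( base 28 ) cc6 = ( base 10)9750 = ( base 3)111101010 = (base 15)2d50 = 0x2616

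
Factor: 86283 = 3^2*9587^1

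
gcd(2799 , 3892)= 1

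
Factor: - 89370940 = -2^2*5^1*4468547^1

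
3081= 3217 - 136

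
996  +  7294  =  8290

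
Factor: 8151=3^1*11^1*13^1*19^1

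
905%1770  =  905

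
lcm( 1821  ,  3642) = 3642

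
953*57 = 54321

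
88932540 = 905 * 98268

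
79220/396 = 19805/99 = 200.05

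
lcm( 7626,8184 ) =335544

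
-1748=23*( - 76 )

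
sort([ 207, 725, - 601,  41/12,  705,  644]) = [ - 601, 41/12, 207,644,  705, 725 ]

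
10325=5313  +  5012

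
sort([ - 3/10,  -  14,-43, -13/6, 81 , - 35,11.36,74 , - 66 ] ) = [  -  66, - 43 ,  -  35, - 14, - 13/6,-3/10, 11.36, 74,81 ]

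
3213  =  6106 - 2893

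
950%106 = 102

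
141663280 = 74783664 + 66879616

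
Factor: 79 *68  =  2^2*17^1*79^1 = 5372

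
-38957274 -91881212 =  - 130838486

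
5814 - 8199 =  - 2385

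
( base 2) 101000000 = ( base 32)A0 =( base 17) 11e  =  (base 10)320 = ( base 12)228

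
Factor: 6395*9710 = 2^1*5^2*971^1*1279^1 = 62095450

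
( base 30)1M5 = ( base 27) 23q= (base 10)1565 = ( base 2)11000011101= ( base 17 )571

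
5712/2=2856= 2856.00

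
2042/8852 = 1021/4426 = 0.23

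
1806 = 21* 86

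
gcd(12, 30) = 6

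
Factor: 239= 239^1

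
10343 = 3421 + 6922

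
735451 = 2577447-1841996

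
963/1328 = 963/1328= 0.73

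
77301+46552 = 123853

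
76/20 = 19/5 = 3.80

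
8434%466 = 46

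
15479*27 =417933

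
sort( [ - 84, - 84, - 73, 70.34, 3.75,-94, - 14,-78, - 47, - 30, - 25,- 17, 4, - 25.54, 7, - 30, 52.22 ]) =[ - 94, - 84, - 84,-78,  -  73, - 47,-30, - 30, - 25.54  , - 25,  -  17, - 14, 3.75, 4, 7, 52.22, 70.34 ]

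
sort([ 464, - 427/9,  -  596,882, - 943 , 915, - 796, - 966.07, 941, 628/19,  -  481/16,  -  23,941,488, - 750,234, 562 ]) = [ - 966.07, - 943, - 796,-750,  -  596 ,-427/9, - 481/16 , - 23, 628/19,234,464,488,562,882, 915,941,941] 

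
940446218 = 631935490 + 308510728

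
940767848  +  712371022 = 1653138870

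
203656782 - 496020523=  - 292363741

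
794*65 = 51610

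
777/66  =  11+17/22 = 11.77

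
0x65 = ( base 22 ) 4d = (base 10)101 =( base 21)4h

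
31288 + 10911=42199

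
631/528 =631/528  =  1.20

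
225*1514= 340650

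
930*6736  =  6264480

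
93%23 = 1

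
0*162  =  0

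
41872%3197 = 311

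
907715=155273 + 752442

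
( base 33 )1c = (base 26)1J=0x2D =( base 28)1h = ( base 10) 45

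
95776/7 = 13682 + 2/7 = 13682.29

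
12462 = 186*67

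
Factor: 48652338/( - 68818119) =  - 16217446/22939373 = - 2^1*7^1*587^ ( -1)*39079^( - 1 )*1158389^1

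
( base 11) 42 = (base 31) 1F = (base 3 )1201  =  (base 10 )46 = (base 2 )101110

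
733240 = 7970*92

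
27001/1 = 27001 = 27001.00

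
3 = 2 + 1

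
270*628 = 169560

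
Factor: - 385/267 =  - 3^ (-1 )*5^1*7^1*11^1 *89^ (- 1) 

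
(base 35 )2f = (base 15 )5A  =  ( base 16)55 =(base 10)85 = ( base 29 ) 2r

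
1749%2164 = 1749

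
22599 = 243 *93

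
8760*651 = 5702760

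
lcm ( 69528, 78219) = 625752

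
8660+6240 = 14900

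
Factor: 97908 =2^2*3^1*41^1*199^1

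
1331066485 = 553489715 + 777576770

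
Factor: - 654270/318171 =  - 218090/106057 = - 2^1*5^1*7^ ( -1 )*109^( - 1)*113^1*139^( -1)*193^1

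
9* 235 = 2115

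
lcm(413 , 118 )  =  826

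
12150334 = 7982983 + 4167351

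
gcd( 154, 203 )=7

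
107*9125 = 976375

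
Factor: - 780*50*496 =-19344000 = -2^7*3^1*5^3*13^1*31^1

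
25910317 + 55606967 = 81517284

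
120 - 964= - 844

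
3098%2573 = 525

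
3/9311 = 3/9311= 0.00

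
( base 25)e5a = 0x22b5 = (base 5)241020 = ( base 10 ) 8885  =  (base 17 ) 1dcb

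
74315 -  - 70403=144718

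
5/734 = 5/734 = 0.01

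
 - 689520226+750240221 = 60719995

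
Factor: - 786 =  - 2^1 * 3^1*131^1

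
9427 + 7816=17243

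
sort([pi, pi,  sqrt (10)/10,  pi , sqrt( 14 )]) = [ sqrt(10 ) /10, pi, pi, pi,  sqrt( 14 )]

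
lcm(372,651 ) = 2604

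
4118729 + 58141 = 4176870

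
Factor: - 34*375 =- 2^1*3^1* 5^3*17^1 = -12750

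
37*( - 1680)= - 62160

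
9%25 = 9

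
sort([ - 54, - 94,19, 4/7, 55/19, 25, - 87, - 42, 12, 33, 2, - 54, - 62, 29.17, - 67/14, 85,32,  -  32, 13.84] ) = [ - 94 , - 87, - 62, - 54, - 54,-42,-32, - 67/14, 4/7, 2, 55/19,12, 13.84, 19,25, 29.17, 32,33, 85]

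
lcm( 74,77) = 5698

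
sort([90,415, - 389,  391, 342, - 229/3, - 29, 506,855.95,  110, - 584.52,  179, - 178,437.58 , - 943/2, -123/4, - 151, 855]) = [ - 584.52, - 943/2, - 389, - 178,-151, - 229/3,-123/4, - 29,  90, 110,179,342, 391,  415, 437.58 , 506, 855 , 855.95]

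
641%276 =89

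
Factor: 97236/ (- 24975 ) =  - 292/75 =- 2^2*3^( - 1)*5^(-2 )*73^1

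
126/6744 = 21/1124 = 0.02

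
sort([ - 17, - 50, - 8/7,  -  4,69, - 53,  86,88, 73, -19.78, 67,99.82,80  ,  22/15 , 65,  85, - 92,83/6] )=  [-92,  -  53,  -  50,-19.78  , - 17, - 4, - 8/7,22/15,83/6,  65,67,69, 73, 80,85,86 , 88 , 99.82] 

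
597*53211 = 31766967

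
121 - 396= -275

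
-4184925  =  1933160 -6118085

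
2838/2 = 1419 = 1419.00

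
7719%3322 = 1075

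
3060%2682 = 378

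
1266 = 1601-335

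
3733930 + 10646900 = 14380830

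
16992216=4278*3972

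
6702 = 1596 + 5106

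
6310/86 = 73 + 16/43 = 73.37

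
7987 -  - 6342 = 14329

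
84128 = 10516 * 8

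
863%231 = 170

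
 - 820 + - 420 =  - 1240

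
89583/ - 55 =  - 1629+12/55 = - 1628.78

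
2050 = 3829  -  1779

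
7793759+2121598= 9915357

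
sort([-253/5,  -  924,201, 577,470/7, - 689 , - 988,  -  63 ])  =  [ - 988  ,- 924, -689 , - 63, - 253/5, 470/7,201,  577]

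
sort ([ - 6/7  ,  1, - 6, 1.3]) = [-6, - 6/7,1 , 1.3 ]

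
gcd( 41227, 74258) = 1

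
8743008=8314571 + 428437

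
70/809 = 70/809 = 0.09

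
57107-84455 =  - 27348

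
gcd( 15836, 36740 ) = 4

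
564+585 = 1149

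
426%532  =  426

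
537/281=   537/281=1.91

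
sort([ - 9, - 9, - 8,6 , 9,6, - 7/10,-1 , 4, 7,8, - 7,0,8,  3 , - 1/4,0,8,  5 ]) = [ - 9,-9  , - 8 , -7,-1, - 7/10, - 1/4, 0,0,3,4, 5, 6,6, 7, 8,8,8, 9 ] 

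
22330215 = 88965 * 251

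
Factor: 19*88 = 1672 = 2^3*11^1*19^1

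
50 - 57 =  - 7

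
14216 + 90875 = 105091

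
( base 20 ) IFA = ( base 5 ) 220020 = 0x1D56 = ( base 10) 7510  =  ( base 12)441A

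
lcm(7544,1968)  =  45264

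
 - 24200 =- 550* 44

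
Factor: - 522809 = - 7^1*74687^1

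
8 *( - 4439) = -35512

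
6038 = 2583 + 3455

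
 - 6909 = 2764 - 9673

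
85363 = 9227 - -76136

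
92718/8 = 11589 + 3/4 = 11589.75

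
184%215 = 184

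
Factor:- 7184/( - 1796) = 2^2 = 4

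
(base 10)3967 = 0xf7f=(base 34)3en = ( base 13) 1A62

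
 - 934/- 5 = 186 + 4/5 = 186.80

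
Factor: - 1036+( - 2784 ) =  -2^2*5^1*191^1 = - 3820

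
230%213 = 17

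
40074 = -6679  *( - 6 )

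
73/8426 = 73/8426  =  0.01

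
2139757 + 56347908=58487665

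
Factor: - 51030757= - 4759^1 * 10723^1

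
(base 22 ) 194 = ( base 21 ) 1BE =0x2AE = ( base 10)686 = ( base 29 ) nj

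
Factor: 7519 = 73^1*103^1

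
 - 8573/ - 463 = 18+239/463 = 18.52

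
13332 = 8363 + 4969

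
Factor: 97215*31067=3^1*5^1 * 47^1*661^1*6481^1 = 3020178405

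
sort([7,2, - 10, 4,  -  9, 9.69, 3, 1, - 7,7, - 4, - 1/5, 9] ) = [ - 10, - 9, - 7, - 4, - 1/5,1, 2, 3, 4,7, 7,9, 9.69 ] 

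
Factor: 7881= 3^1*37^1*71^1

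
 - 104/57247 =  - 1 + 57143/57247 =-0.00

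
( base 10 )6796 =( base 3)100022201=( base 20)gjg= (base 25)all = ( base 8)15214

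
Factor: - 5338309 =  - 89^1 * 59981^1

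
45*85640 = 3853800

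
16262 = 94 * 173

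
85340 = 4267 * 20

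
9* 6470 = 58230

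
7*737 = 5159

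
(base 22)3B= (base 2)1001101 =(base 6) 205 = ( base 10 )77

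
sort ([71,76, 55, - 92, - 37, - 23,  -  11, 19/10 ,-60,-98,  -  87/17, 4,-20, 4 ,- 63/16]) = [ - 98 ,-92, - 60, - 37, - 23, - 20,-11, - 87/17, - 63/16, 19/10, 4,4,55,71 , 76 ] 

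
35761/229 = 156+37/229 = 156.16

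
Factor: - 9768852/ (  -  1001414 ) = 4884426/500707=2^1*3^2*19^( - 3) * 73^( - 1 )*271357^1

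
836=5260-4424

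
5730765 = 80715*71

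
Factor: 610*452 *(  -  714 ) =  - 196864080 = -2^4*3^1*5^1* 7^1*17^1*61^1*113^1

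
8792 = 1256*7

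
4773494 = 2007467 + 2766027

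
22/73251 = 22/73251 = 0.00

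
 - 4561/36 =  - 4561/36 = - 126.69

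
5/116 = 5/116  =  0.04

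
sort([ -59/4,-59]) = [ - 59, - 59/4 ]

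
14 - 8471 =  - 8457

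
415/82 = 415/82=5.06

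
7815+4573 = 12388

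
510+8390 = 8900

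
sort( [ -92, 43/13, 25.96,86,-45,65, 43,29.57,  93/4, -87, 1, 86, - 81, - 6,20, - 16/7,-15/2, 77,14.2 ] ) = [ - 92, - 87, -81, - 45, - 15/2, - 6, - 16/7, 1,43/13,14.2, 20, 93/4, 25.96, 29.57, 43,65,77,86,86]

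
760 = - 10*(- 76 ) 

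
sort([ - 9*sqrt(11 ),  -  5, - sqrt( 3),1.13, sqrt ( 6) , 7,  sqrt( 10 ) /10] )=[-9*sqrt ( 11), - 5, - sqrt( 3 ),sqrt(10) /10, 1.13,sqrt(6),7 ] 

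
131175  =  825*159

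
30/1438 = 15/719 = 0.02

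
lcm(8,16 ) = 16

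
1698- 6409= - 4711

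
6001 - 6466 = - 465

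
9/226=9/226 = 0.04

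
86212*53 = 4569236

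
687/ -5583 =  - 229/1861 = - 0.12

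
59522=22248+37274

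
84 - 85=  - 1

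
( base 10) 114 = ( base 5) 424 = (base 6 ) 310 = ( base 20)5e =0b1110010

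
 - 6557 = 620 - 7177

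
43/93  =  43/93 = 0.46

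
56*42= 2352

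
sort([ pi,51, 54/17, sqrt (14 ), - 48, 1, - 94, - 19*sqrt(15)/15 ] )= [ - 94,  -  48, - 19  *  sqrt(15)/15,1, pi,54/17,sqrt( 14 ), 51]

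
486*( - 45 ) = - 21870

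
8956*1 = 8956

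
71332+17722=89054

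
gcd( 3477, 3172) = 61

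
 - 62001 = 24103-86104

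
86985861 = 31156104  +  55829757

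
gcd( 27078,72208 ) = 9026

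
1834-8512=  - 6678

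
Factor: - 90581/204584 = -379/856 = -  2^(-3 )*107^( - 1 )*379^1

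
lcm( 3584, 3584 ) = 3584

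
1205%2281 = 1205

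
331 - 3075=-2744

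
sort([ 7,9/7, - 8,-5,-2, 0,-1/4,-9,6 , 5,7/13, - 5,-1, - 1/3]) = [ -9, - 8,  -  5,-5, - 2, - 1,-1/3, - 1/4  ,  0, 7/13,  9/7, 5, 6, 7] 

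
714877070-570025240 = 144851830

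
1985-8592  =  -6607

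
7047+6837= 13884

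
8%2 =0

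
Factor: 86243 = 86243^1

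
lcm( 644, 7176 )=50232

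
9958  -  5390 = 4568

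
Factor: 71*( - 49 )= - 7^2*71^1  =  -3479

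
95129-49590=45539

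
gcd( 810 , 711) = 9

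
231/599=231/599 = 0.39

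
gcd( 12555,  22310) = 5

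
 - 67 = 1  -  68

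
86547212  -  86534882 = 12330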